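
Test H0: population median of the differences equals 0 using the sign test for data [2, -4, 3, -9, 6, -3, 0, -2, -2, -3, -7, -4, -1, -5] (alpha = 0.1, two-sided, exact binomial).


Step 1: Discard zero differences. Original n = 14; n_eff = number of nonzero differences = 13.
Nonzero differences (with sign): +2, -4, +3, -9, +6, -3, -2, -2, -3, -7, -4, -1, -5
Step 2: Count signs: positive = 3, negative = 10.
Step 3: Under H0: P(positive) = 0.5, so the number of positives S ~ Bin(13, 0.5).
Step 4: Two-sided exact p-value = sum of Bin(13,0.5) probabilities at or below the observed probability = 0.092285.
Step 5: alpha = 0.1. reject H0.

n_eff = 13, pos = 3, neg = 10, p = 0.092285, reject H0.


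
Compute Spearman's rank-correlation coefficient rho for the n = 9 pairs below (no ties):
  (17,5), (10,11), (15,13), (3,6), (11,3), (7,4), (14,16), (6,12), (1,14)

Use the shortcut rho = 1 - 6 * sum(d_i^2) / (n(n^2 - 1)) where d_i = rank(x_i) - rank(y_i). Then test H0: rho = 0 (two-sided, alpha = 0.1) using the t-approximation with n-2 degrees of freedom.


Step 1: Rank x and y separately (midranks; no ties here).
rank(x): 17->9, 10->5, 15->8, 3->2, 11->6, 7->4, 14->7, 6->3, 1->1
rank(y): 5->3, 11->5, 13->7, 6->4, 3->1, 4->2, 16->9, 12->6, 14->8
Step 2: d_i = R_x(i) - R_y(i); compute d_i^2.
  (9-3)^2=36, (5-5)^2=0, (8-7)^2=1, (2-4)^2=4, (6-1)^2=25, (4-2)^2=4, (7-9)^2=4, (3-6)^2=9, (1-8)^2=49
sum(d^2) = 132.
Step 3: rho = 1 - 6*132 / (9*(9^2 - 1)) = 1 - 792/720 = -0.100000.
Step 4: Under H0, t = rho * sqrt((n-2)/(1-rho^2)) = -0.2659 ~ t(7).
Step 5: Two-sided p-value from the t-distribution with 7 df = 0.797972.
Step 6: alpha = 0.1. fail to reject H0.

rho = -0.1000, p = 0.797972, fail to reject H0 at alpha = 0.1.


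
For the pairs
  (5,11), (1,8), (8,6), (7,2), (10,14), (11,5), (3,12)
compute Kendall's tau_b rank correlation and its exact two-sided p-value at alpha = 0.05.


Step 1: Enumerate the 21 unordered pairs (i,j) with i<j and classify each by sign(x_j-x_i) * sign(y_j-y_i).
  (1,2):dx=-4,dy=-3->C; (1,3):dx=+3,dy=-5->D; (1,4):dx=+2,dy=-9->D; (1,5):dx=+5,dy=+3->C
  (1,6):dx=+6,dy=-6->D; (1,7):dx=-2,dy=+1->D; (2,3):dx=+7,dy=-2->D; (2,4):dx=+6,dy=-6->D
  (2,5):dx=+9,dy=+6->C; (2,6):dx=+10,dy=-3->D; (2,7):dx=+2,dy=+4->C; (3,4):dx=-1,dy=-4->C
  (3,5):dx=+2,dy=+8->C; (3,6):dx=+3,dy=-1->D; (3,7):dx=-5,dy=+6->D; (4,5):dx=+3,dy=+12->C
  (4,6):dx=+4,dy=+3->C; (4,7):dx=-4,dy=+10->D; (5,6):dx=+1,dy=-9->D; (5,7):dx=-7,dy=-2->C
  (6,7):dx=-8,dy=+7->D
Step 2: C = 9, D = 12, total pairs = 21.
Step 3: tau = (C - D)/(n(n-1)/2) = (9 - 12)/21 = -0.142857.
Step 4: Exact two-sided p-value (enumerate n! = 5040 permutations of y under H0): p = 0.772619.
Step 5: alpha = 0.05. fail to reject H0.

tau_b = -0.1429 (C=9, D=12), p = 0.772619, fail to reject H0.


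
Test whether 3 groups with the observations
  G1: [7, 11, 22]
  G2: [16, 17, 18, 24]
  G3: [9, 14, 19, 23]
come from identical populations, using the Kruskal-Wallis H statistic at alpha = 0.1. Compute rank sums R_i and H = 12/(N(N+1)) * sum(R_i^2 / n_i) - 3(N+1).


Step 1: Combine all N = 11 observations and assign midranks.
sorted (value, group, rank): (7,G1,1), (9,G3,2), (11,G1,3), (14,G3,4), (16,G2,5), (17,G2,6), (18,G2,7), (19,G3,8), (22,G1,9), (23,G3,10), (24,G2,11)
Step 2: Sum ranks within each group.
R_1 = 13 (n_1 = 3)
R_2 = 29 (n_2 = 4)
R_3 = 24 (n_3 = 4)
Step 3: H = 12/(N(N+1)) * sum(R_i^2/n_i) - 3(N+1)
     = 12/(11*12) * (13^2/3 + 29^2/4 + 24^2/4) - 3*12
     = 0.090909 * 410.583 - 36
     = 1.325758.
Step 4: No ties, so H is used without correction.
Step 5: Under H0, H ~ chi^2(2); p-value = 0.515366.
Step 6: alpha = 0.1. fail to reject H0.

H = 1.3258, df = 2, p = 0.515366, fail to reject H0.


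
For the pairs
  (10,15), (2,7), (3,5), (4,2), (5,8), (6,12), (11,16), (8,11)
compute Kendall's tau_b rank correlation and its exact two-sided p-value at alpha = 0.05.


Step 1: Enumerate the 28 unordered pairs (i,j) with i<j and classify each by sign(x_j-x_i) * sign(y_j-y_i).
  (1,2):dx=-8,dy=-8->C; (1,3):dx=-7,dy=-10->C; (1,4):dx=-6,dy=-13->C; (1,5):dx=-5,dy=-7->C
  (1,6):dx=-4,dy=-3->C; (1,7):dx=+1,dy=+1->C; (1,8):dx=-2,dy=-4->C; (2,3):dx=+1,dy=-2->D
  (2,4):dx=+2,dy=-5->D; (2,5):dx=+3,dy=+1->C; (2,6):dx=+4,dy=+5->C; (2,7):dx=+9,dy=+9->C
  (2,8):dx=+6,dy=+4->C; (3,4):dx=+1,dy=-3->D; (3,5):dx=+2,dy=+3->C; (3,6):dx=+3,dy=+7->C
  (3,7):dx=+8,dy=+11->C; (3,8):dx=+5,dy=+6->C; (4,5):dx=+1,dy=+6->C; (4,6):dx=+2,dy=+10->C
  (4,7):dx=+7,dy=+14->C; (4,8):dx=+4,dy=+9->C; (5,6):dx=+1,dy=+4->C; (5,7):dx=+6,dy=+8->C
  (5,8):dx=+3,dy=+3->C; (6,7):dx=+5,dy=+4->C; (6,8):dx=+2,dy=-1->D; (7,8):dx=-3,dy=-5->C
Step 2: C = 24, D = 4, total pairs = 28.
Step 3: tau = (C - D)/(n(n-1)/2) = (24 - 4)/28 = 0.714286.
Step 4: Exact two-sided p-value (enumerate n! = 40320 permutations of y under H0): p = 0.014137.
Step 5: alpha = 0.05. reject H0.

tau_b = 0.7143 (C=24, D=4), p = 0.014137, reject H0.


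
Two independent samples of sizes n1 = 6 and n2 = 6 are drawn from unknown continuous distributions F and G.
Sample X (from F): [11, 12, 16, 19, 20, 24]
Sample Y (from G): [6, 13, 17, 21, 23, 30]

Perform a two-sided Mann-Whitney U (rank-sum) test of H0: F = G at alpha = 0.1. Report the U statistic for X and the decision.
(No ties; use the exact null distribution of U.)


Step 1: Combine and sort all 12 observations; assign midranks.
sorted (value, group): (6,Y), (11,X), (12,X), (13,Y), (16,X), (17,Y), (19,X), (20,X), (21,Y), (23,Y), (24,X), (30,Y)
ranks: 6->1, 11->2, 12->3, 13->4, 16->5, 17->6, 19->7, 20->8, 21->9, 23->10, 24->11, 30->12
Step 2: Rank sum for X: R1 = 2 + 3 + 5 + 7 + 8 + 11 = 36.
Step 3: U_X = R1 - n1(n1+1)/2 = 36 - 6*7/2 = 36 - 21 = 15.
       U_Y = n1*n2 - U_X = 36 - 15 = 21.
Step 4: No ties, so the exact null distribution of U (based on enumerating the C(12,6) = 924 equally likely rank assignments) gives the two-sided p-value.
Step 5: p-value = 0.699134; compare to alpha = 0.1. fail to reject H0.

U_X = 15, p = 0.699134, fail to reject H0 at alpha = 0.1.


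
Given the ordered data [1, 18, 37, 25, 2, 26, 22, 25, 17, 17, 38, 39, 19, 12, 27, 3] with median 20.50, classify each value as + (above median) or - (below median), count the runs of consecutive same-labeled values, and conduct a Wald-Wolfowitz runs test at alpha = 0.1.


Step 1: Compute median = 20.50; label A = above, B = below.
Labels in order: BBAABAAABBAABBAB  (n_A = 8, n_B = 8)
Step 2: Count runs R = 9.
Step 3: Under H0 (random ordering), E[R] = 2*n_A*n_B/(n_A+n_B) + 1 = 2*8*8/16 + 1 = 9.0000.
        Var[R] = 2*n_A*n_B*(2*n_A*n_B - n_A - n_B) / ((n_A+n_B)^2 * (n_A+n_B-1)) = 14336/3840 = 3.7333.
        SD[R] = 1.9322.
Step 4: R = E[R], so z = 0 with no continuity correction.
Step 5: Two-sided p-value via normal approximation = 2*(1 - Phi(|z|)) = 1.000000.
Step 6: alpha = 0.1. fail to reject H0.

R = 9, z = 0.0000, p = 1.000000, fail to reject H0.


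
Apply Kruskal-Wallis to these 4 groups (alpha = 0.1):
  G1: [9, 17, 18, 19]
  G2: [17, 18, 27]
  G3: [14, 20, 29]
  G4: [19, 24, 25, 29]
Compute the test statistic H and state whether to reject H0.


Step 1: Combine all N = 14 observations and assign midranks.
sorted (value, group, rank): (9,G1,1), (14,G3,2), (17,G1,3.5), (17,G2,3.5), (18,G1,5.5), (18,G2,5.5), (19,G1,7.5), (19,G4,7.5), (20,G3,9), (24,G4,10), (25,G4,11), (27,G2,12), (29,G3,13.5), (29,G4,13.5)
Step 2: Sum ranks within each group.
R_1 = 17.5 (n_1 = 4)
R_2 = 21 (n_2 = 3)
R_3 = 24.5 (n_3 = 3)
R_4 = 42 (n_4 = 4)
Step 3: H = 12/(N(N+1)) * sum(R_i^2/n_i) - 3(N+1)
     = 12/(14*15) * (17.5^2/4 + 21^2/3 + 24.5^2/3 + 42^2/4) - 3*15
     = 0.057143 * 864.646 - 45
     = 4.408333.
Step 4: Ties present; correction factor C = 1 - 24/(14^3 - 14) = 0.991209. Corrected H = 4.408333 / 0.991209 = 4.447432.
Step 5: Under H0, H ~ chi^2(3); p-value = 0.217027.
Step 6: alpha = 0.1. fail to reject H0.

H = 4.4474, df = 3, p = 0.217027, fail to reject H0.


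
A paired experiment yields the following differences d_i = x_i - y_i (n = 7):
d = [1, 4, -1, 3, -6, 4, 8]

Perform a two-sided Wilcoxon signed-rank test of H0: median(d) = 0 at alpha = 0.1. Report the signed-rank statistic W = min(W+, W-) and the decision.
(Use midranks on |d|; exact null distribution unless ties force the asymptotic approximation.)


Step 1: Drop any zero differences (none here) and take |d_i|.
|d| = [1, 4, 1, 3, 6, 4, 8]
Step 2: Midrank |d_i| (ties get averaged ranks).
ranks: |1|->1.5, |4|->4.5, |1|->1.5, |3|->3, |6|->6, |4|->4.5, |8|->7
Step 3: Attach original signs; sum ranks with positive sign and with negative sign.
W+ = 1.5 + 4.5 + 3 + 4.5 + 7 = 20.5
W- = 1.5 + 6 = 7.5
(Check: W+ + W- = 28 should equal n(n+1)/2 = 28.)
Step 4: Test statistic W = min(W+, W-) = 7.5.
Step 5: Ties in |d|, so use the tie-corrected normal approximation.
        E[W] = n(n+1)/4 = 7*8/4 = 14.
        Tie groups: |d|=1 (t=2), |d|=4 (t=2); sum(t^3 - t) = 12.
        Var[W] = n(n+1)(2n+1)/24 - sum(t^3-t)/48 = 840/24 - 12/48 = 34.75.
        z = (W - E[W]) / sqrt(Var[W]) = (7.5 - 14) / 5.8949 = -1.1026.
        Two-sided p = 2*Phi(z) = 0.270181.
Step 6: alpha = 0.1. fail to reject H0.

W+ = 20.5, W- = 7.5, W = min = 7.5, p = 0.270181, fail to reject H0.


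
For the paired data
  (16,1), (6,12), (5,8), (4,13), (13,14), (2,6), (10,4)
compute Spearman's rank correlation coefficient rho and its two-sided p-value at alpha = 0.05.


Step 1: Rank x and y separately (midranks; no ties here).
rank(x): 16->7, 6->4, 5->3, 4->2, 13->6, 2->1, 10->5
rank(y): 1->1, 12->5, 8->4, 13->6, 14->7, 6->3, 4->2
Step 2: d_i = R_x(i) - R_y(i); compute d_i^2.
  (7-1)^2=36, (4-5)^2=1, (3-4)^2=1, (2-6)^2=16, (6-7)^2=1, (1-3)^2=4, (5-2)^2=9
sum(d^2) = 68.
Step 3: rho = 1 - 6*68 / (7*(7^2 - 1)) = 1 - 408/336 = -0.214286.
Step 4: Under H0, t = rho * sqrt((n-2)/(1-rho^2)) = -0.4906 ~ t(5).
Step 5: Two-sided p-value from the t-distribution with 5 df = 0.644512.
Step 6: alpha = 0.05. fail to reject H0.

rho = -0.2143, p = 0.644512, fail to reject H0 at alpha = 0.05.


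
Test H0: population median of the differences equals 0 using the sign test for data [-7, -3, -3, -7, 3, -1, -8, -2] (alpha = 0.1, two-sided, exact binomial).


Step 1: Discard zero differences. Original n = 8; n_eff = number of nonzero differences = 8.
Nonzero differences (with sign): -7, -3, -3, -7, +3, -1, -8, -2
Step 2: Count signs: positive = 1, negative = 7.
Step 3: Under H0: P(positive) = 0.5, so the number of positives S ~ Bin(8, 0.5).
Step 4: Two-sided exact p-value = sum of Bin(8,0.5) probabilities at or below the observed probability = 0.070312.
Step 5: alpha = 0.1. reject H0.

n_eff = 8, pos = 1, neg = 7, p = 0.070312, reject H0.


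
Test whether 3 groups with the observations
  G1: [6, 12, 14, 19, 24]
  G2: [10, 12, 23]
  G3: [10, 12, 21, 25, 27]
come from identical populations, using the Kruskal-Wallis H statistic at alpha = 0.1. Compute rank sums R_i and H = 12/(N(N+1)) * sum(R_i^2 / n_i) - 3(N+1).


Step 1: Combine all N = 13 observations and assign midranks.
sorted (value, group, rank): (6,G1,1), (10,G2,2.5), (10,G3,2.5), (12,G1,5), (12,G2,5), (12,G3,5), (14,G1,7), (19,G1,8), (21,G3,9), (23,G2,10), (24,G1,11), (25,G3,12), (27,G3,13)
Step 2: Sum ranks within each group.
R_1 = 32 (n_1 = 5)
R_2 = 17.5 (n_2 = 3)
R_3 = 41.5 (n_3 = 5)
Step 3: H = 12/(N(N+1)) * sum(R_i^2/n_i) - 3(N+1)
     = 12/(13*14) * (32^2/5 + 17.5^2/3 + 41.5^2/5) - 3*14
     = 0.065934 * 651.333 - 42
     = 0.945055.
Step 4: Ties present; correction factor C = 1 - 30/(13^3 - 13) = 0.986264. Corrected H = 0.945055 / 0.986264 = 0.958217.
Step 5: Under H0, H ~ chi^2(2); p-value = 0.619335.
Step 6: alpha = 0.1. fail to reject H0.

H = 0.9582, df = 2, p = 0.619335, fail to reject H0.


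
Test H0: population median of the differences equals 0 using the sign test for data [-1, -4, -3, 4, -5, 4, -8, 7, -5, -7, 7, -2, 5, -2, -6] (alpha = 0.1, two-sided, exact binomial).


Step 1: Discard zero differences. Original n = 15; n_eff = number of nonzero differences = 15.
Nonzero differences (with sign): -1, -4, -3, +4, -5, +4, -8, +7, -5, -7, +7, -2, +5, -2, -6
Step 2: Count signs: positive = 5, negative = 10.
Step 3: Under H0: P(positive) = 0.5, so the number of positives S ~ Bin(15, 0.5).
Step 4: Two-sided exact p-value = sum of Bin(15,0.5) probabilities at or below the observed probability = 0.301758.
Step 5: alpha = 0.1. fail to reject H0.

n_eff = 15, pos = 5, neg = 10, p = 0.301758, fail to reject H0.


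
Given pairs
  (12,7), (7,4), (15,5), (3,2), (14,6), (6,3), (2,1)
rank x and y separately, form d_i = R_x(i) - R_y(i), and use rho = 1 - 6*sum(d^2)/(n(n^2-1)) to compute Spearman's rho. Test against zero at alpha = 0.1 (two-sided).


Step 1: Rank x and y separately (midranks; no ties here).
rank(x): 12->5, 7->4, 15->7, 3->2, 14->6, 6->3, 2->1
rank(y): 7->7, 4->4, 5->5, 2->2, 6->6, 3->3, 1->1
Step 2: d_i = R_x(i) - R_y(i); compute d_i^2.
  (5-7)^2=4, (4-4)^2=0, (7-5)^2=4, (2-2)^2=0, (6-6)^2=0, (3-3)^2=0, (1-1)^2=0
sum(d^2) = 8.
Step 3: rho = 1 - 6*8 / (7*(7^2 - 1)) = 1 - 48/336 = 0.857143.
Step 4: Under H0, t = rho * sqrt((n-2)/(1-rho^2)) = 3.7210 ~ t(5).
Step 5: Two-sided p-value from the t-distribution with 5 df = 0.013697.
Step 6: alpha = 0.1. reject H0.

rho = 0.8571, p = 0.013697, reject H0 at alpha = 0.1.


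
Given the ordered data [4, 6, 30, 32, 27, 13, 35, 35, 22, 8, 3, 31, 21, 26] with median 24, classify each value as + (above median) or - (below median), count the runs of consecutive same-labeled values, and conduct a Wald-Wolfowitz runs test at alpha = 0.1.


Step 1: Compute median = 24; label A = above, B = below.
Labels in order: BBAAABAABBBABA  (n_A = 7, n_B = 7)
Step 2: Count runs R = 8.
Step 3: Under H0 (random ordering), E[R] = 2*n_A*n_B/(n_A+n_B) + 1 = 2*7*7/14 + 1 = 8.0000.
        Var[R] = 2*n_A*n_B*(2*n_A*n_B - n_A - n_B) / ((n_A+n_B)^2 * (n_A+n_B-1)) = 8232/2548 = 3.2308.
        SD[R] = 1.7974.
Step 4: R = E[R], so z = 0 with no continuity correction.
Step 5: Two-sided p-value via normal approximation = 2*(1 - Phi(|z|)) = 1.000000.
Step 6: alpha = 0.1. fail to reject H0.

R = 8, z = 0.0000, p = 1.000000, fail to reject H0.


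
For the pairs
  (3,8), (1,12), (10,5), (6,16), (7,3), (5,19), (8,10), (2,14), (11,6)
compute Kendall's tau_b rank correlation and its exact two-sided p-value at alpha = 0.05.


Step 1: Enumerate the 36 unordered pairs (i,j) with i<j and classify each by sign(x_j-x_i) * sign(y_j-y_i).
  (1,2):dx=-2,dy=+4->D; (1,3):dx=+7,dy=-3->D; (1,4):dx=+3,dy=+8->C; (1,5):dx=+4,dy=-5->D
  (1,6):dx=+2,dy=+11->C; (1,7):dx=+5,dy=+2->C; (1,8):dx=-1,dy=+6->D; (1,9):dx=+8,dy=-2->D
  (2,3):dx=+9,dy=-7->D; (2,4):dx=+5,dy=+4->C; (2,5):dx=+6,dy=-9->D; (2,6):dx=+4,dy=+7->C
  (2,7):dx=+7,dy=-2->D; (2,8):dx=+1,dy=+2->C; (2,9):dx=+10,dy=-6->D; (3,4):dx=-4,dy=+11->D
  (3,5):dx=-3,dy=-2->C; (3,6):dx=-5,dy=+14->D; (3,7):dx=-2,dy=+5->D; (3,8):dx=-8,dy=+9->D
  (3,9):dx=+1,dy=+1->C; (4,5):dx=+1,dy=-13->D; (4,6):dx=-1,dy=+3->D; (4,7):dx=+2,dy=-6->D
  (4,8):dx=-4,dy=-2->C; (4,9):dx=+5,dy=-10->D; (5,6):dx=-2,dy=+16->D; (5,7):dx=+1,dy=+7->C
  (5,8):dx=-5,dy=+11->D; (5,9):dx=+4,dy=+3->C; (6,7):dx=+3,dy=-9->D; (6,8):dx=-3,dy=-5->C
  (6,9):dx=+6,dy=-13->D; (7,8):dx=-6,dy=+4->D; (7,9):dx=+3,dy=-4->D; (8,9):dx=+9,dy=-8->D
Step 2: C = 12, D = 24, total pairs = 36.
Step 3: tau = (C - D)/(n(n-1)/2) = (12 - 24)/36 = -0.333333.
Step 4: Exact two-sided p-value (enumerate n! = 362880 permutations of y under H0): p = 0.259518.
Step 5: alpha = 0.05. fail to reject H0.

tau_b = -0.3333 (C=12, D=24), p = 0.259518, fail to reject H0.


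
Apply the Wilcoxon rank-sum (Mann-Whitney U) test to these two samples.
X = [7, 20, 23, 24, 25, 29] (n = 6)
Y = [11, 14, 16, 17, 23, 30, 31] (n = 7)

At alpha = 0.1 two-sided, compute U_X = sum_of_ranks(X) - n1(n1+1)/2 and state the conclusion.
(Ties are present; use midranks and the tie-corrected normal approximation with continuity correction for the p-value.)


Step 1: Combine and sort all 13 observations; assign midranks.
sorted (value, group): (7,X), (11,Y), (14,Y), (16,Y), (17,Y), (20,X), (23,X), (23,Y), (24,X), (25,X), (29,X), (30,Y), (31,Y)
ranks: 7->1, 11->2, 14->3, 16->4, 17->5, 20->6, 23->7.5, 23->7.5, 24->9, 25->10, 29->11, 30->12, 31->13
Step 2: Rank sum for X: R1 = 1 + 6 + 7.5 + 9 + 10 + 11 = 44.5.
Step 3: U_X = R1 - n1(n1+1)/2 = 44.5 - 6*7/2 = 44.5 - 21 = 23.5.
       U_Y = n1*n2 - U_X = 42 - 23.5 = 18.5.
Step 4: Ties are present, so use the tie-corrected normal approximation (with continuity correction) for the p-value.
Step 5: p-value = 0.774796; compare to alpha = 0.1. fail to reject H0.

U_X = 23.5, p = 0.774796, fail to reject H0 at alpha = 0.1.


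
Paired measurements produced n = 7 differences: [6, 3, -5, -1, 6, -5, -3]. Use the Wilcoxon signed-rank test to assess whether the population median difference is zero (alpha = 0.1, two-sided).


Step 1: Drop any zero differences (none here) and take |d_i|.
|d| = [6, 3, 5, 1, 6, 5, 3]
Step 2: Midrank |d_i| (ties get averaged ranks).
ranks: |6|->6.5, |3|->2.5, |5|->4.5, |1|->1, |6|->6.5, |5|->4.5, |3|->2.5
Step 3: Attach original signs; sum ranks with positive sign and with negative sign.
W+ = 6.5 + 2.5 + 6.5 = 15.5
W- = 4.5 + 1 + 4.5 + 2.5 = 12.5
(Check: W+ + W- = 28 should equal n(n+1)/2 = 28.)
Step 4: Test statistic W = min(W+, W-) = 12.5.
Step 5: Ties in |d|, so use the tie-corrected normal approximation.
        E[W] = n(n+1)/4 = 7*8/4 = 14.
        Tie groups: |d|=3 (t=2), |d|=5 (t=2), |d|=6 (t=2); sum(t^3 - t) = 18.
        Var[W] = n(n+1)(2n+1)/24 - sum(t^3-t)/48 = 840/24 - 18/48 = 34.625.
        z = (W - E[W]) / sqrt(Var[W]) = (12.5 - 14) / 5.8843 = -0.2549.
        Two-sided p = 2*Phi(z) = 0.798788.
Step 6: alpha = 0.1. fail to reject H0.

W+ = 15.5, W- = 12.5, W = min = 12.5, p = 0.798788, fail to reject H0.


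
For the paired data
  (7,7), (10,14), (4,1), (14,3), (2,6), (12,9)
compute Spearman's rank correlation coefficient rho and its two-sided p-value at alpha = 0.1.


Step 1: Rank x and y separately (midranks; no ties here).
rank(x): 7->3, 10->4, 4->2, 14->6, 2->1, 12->5
rank(y): 7->4, 14->6, 1->1, 3->2, 6->3, 9->5
Step 2: d_i = R_x(i) - R_y(i); compute d_i^2.
  (3-4)^2=1, (4-6)^2=4, (2-1)^2=1, (6-2)^2=16, (1-3)^2=4, (5-5)^2=0
sum(d^2) = 26.
Step 3: rho = 1 - 6*26 / (6*(6^2 - 1)) = 1 - 156/210 = 0.257143.
Step 4: Under H0, t = rho * sqrt((n-2)/(1-rho^2)) = 0.5322 ~ t(4).
Step 5: Two-sided p-value from the t-distribution with 4 df = 0.622787.
Step 6: alpha = 0.1. fail to reject H0.

rho = 0.2571, p = 0.622787, fail to reject H0 at alpha = 0.1.


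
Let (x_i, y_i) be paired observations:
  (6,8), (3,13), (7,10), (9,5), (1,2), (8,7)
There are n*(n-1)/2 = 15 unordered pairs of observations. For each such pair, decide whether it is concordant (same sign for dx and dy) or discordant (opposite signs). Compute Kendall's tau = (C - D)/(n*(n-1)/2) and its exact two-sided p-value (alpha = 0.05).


Step 1: Enumerate the 15 unordered pairs (i,j) with i<j and classify each by sign(x_j-x_i) * sign(y_j-y_i).
  (1,2):dx=-3,dy=+5->D; (1,3):dx=+1,dy=+2->C; (1,4):dx=+3,dy=-3->D; (1,5):dx=-5,dy=-6->C
  (1,6):dx=+2,dy=-1->D; (2,3):dx=+4,dy=-3->D; (2,4):dx=+6,dy=-8->D; (2,5):dx=-2,dy=-11->C
  (2,6):dx=+5,dy=-6->D; (3,4):dx=+2,dy=-5->D; (3,5):dx=-6,dy=-8->C; (3,6):dx=+1,dy=-3->D
  (4,5):dx=-8,dy=-3->C; (4,6):dx=-1,dy=+2->D; (5,6):dx=+7,dy=+5->C
Step 2: C = 6, D = 9, total pairs = 15.
Step 3: tau = (C - D)/(n(n-1)/2) = (6 - 9)/15 = -0.200000.
Step 4: Exact two-sided p-value (enumerate n! = 720 permutations of y under H0): p = 0.719444.
Step 5: alpha = 0.05. fail to reject H0.

tau_b = -0.2000 (C=6, D=9), p = 0.719444, fail to reject H0.


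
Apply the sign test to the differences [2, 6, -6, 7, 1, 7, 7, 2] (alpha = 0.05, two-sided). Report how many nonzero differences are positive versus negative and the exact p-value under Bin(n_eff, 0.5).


Step 1: Discard zero differences. Original n = 8; n_eff = number of nonzero differences = 8.
Nonzero differences (with sign): +2, +6, -6, +7, +1, +7, +7, +2
Step 2: Count signs: positive = 7, negative = 1.
Step 3: Under H0: P(positive) = 0.5, so the number of positives S ~ Bin(8, 0.5).
Step 4: Two-sided exact p-value = sum of Bin(8,0.5) probabilities at or below the observed probability = 0.070312.
Step 5: alpha = 0.05. fail to reject H0.

n_eff = 8, pos = 7, neg = 1, p = 0.070312, fail to reject H0.


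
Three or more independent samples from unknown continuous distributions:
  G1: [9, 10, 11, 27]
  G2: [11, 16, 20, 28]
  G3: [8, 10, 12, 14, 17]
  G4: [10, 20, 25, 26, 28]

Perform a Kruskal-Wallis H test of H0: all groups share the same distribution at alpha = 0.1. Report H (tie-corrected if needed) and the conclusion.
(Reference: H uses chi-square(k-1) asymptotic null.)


Step 1: Combine all N = 18 observations and assign midranks.
sorted (value, group, rank): (8,G3,1), (9,G1,2), (10,G1,4), (10,G3,4), (10,G4,4), (11,G1,6.5), (11,G2,6.5), (12,G3,8), (14,G3,9), (16,G2,10), (17,G3,11), (20,G2,12.5), (20,G4,12.5), (25,G4,14), (26,G4,15), (27,G1,16), (28,G2,17.5), (28,G4,17.5)
Step 2: Sum ranks within each group.
R_1 = 28.5 (n_1 = 4)
R_2 = 46.5 (n_2 = 4)
R_3 = 33 (n_3 = 5)
R_4 = 63 (n_4 = 5)
Step 3: H = 12/(N(N+1)) * sum(R_i^2/n_i) - 3(N+1)
     = 12/(18*19) * (28.5^2/4 + 46.5^2/4 + 33^2/5 + 63^2/5) - 3*19
     = 0.035088 * 1755.22 - 57
     = 4.586842.
Step 4: Ties present; correction factor C = 1 - 42/(18^3 - 18) = 0.992776. Corrected H = 4.586842 / 0.992776 = 4.620218.
Step 5: Under H0, H ~ chi^2(3); p-value = 0.201814.
Step 6: alpha = 0.1. fail to reject H0.

H = 4.6202, df = 3, p = 0.201814, fail to reject H0.


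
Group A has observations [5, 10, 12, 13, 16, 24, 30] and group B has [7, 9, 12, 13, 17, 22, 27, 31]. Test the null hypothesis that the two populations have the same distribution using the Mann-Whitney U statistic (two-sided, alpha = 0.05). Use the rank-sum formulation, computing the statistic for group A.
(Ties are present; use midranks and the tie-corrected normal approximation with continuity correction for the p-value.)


Step 1: Combine and sort all 15 observations; assign midranks.
sorted (value, group): (5,X), (7,Y), (9,Y), (10,X), (12,X), (12,Y), (13,X), (13,Y), (16,X), (17,Y), (22,Y), (24,X), (27,Y), (30,X), (31,Y)
ranks: 5->1, 7->2, 9->3, 10->4, 12->5.5, 12->5.5, 13->7.5, 13->7.5, 16->9, 17->10, 22->11, 24->12, 27->13, 30->14, 31->15
Step 2: Rank sum for X: R1 = 1 + 4 + 5.5 + 7.5 + 9 + 12 + 14 = 53.
Step 3: U_X = R1 - n1(n1+1)/2 = 53 - 7*8/2 = 53 - 28 = 25.
       U_Y = n1*n2 - U_X = 56 - 25 = 31.
Step 4: Ties are present, so use the tie-corrected normal approximation (with continuity correction) for the p-value.
Step 5: p-value = 0.771941; compare to alpha = 0.05. fail to reject H0.

U_X = 25, p = 0.771941, fail to reject H0 at alpha = 0.05.


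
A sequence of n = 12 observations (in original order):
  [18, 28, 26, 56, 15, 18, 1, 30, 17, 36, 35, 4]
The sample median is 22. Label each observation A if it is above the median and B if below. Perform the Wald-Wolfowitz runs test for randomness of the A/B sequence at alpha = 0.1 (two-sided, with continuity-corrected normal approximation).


Step 1: Compute median = 22; label A = above, B = below.
Labels in order: BAAABBBABAAB  (n_A = 6, n_B = 6)
Step 2: Count runs R = 7.
Step 3: Under H0 (random ordering), E[R] = 2*n_A*n_B/(n_A+n_B) + 1 = 2*6*6/12 + 1 = 7.0000.
        Var[R] = 2*n_A*n_B*(2*n_A*n_B - n_A - n_B) / ((n_A+n_B)^2 * (n_A+n_B-1)) = 4320/1584 = 2.7273.
        SD[R] = 1.6514.
Step 4: R = E[R], so z = 0 with no continuity correction.
Step 5: Two-sided p-value via normal approximation = 2*(1 - Phi(|z|)) = 1.000000.
Step 6: alpha = 0.1. fail to reject H0.

R = 7, z = 0.0000, p = 1.000000, fail to reject H0.


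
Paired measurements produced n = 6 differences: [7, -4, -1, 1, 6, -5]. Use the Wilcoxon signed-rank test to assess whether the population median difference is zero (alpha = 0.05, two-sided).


Step 1: Drop any zero differences (none here) and take |d_i|.
|d| = [7, 4, 1, 1, 6, 5]
Step 2: Midrank |d_i| (ties get averaged ranks).
ranks: |7|->6, |4|->3, |1|->1.5, |1|->1.5, |6|->5, |5|->4
Step 3: Attach original signs; sum ranks with positive sign and with negative sign.
W+ = 6 + 1.5 + 5 = 12.5
W- = 3 + 1.5 + 4 = 8.5
(Check: W+ + W- = 21 should equal n(n+1)/2 = 21.)
Step 4: Test statistic W = min(W+, W-) = 8.5.
Step 5: Ties in |d|, so use the tie-corrected normal approximation.
        E[W] = n(n+1)/4 = 6*7/4 = 10.5.
        Tie groups: |d|=1 (t=2); sum(t^3 - t) = 6.
        Var[W] = n(n+1)(2n+1)/24 - sum(t^3-t)/48 = 546/24 - 6/48 = 22.625.
        z = (W - E[W]) / sqrt(Var[W]) = (8.5 - 10.5) / 4.7566 = -0.4205.
        Two-sided p = 2*Phi(z) = 0.674142.
Step 6: alpha = 0.05. fail to reject H0.

W+ = 12.5, W- = 8.5, W = min = 8.5, p = 0.674142, fail to reject H0.


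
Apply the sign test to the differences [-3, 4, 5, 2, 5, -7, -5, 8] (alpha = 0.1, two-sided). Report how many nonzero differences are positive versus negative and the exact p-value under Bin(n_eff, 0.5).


Step 1: Discard zero differences. Original n = 8; n_eff = number of nonzero differences = 8.
Nonzero differences (with sign): -3, +4, +5, +2, +5, -7, -5, +8
Step 2: Count signs: positive = 5, negative = 3.
Step 3: Under H0: P(positive) = 0.5, so the number of positives S ~ Bin(8, 0.5).
Step 4: Two-sided exact p-value = sum of Bin(8,0.5) probabilities at or below the observed probability = 0.726562.
Step 5: alpha = 0.1. fail to reject H0.

n_eff = 8, pos = 5, neg = 3, p = 0.726562, fail to reject H0.


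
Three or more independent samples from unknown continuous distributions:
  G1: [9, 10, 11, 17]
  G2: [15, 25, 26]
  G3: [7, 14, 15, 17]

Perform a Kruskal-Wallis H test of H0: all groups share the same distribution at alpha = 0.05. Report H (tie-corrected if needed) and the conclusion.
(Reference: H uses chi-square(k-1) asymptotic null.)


Step 1: Combine all N = 11 observations and assign midranks.
sorted (value, group, rank): (7,G3,1), (9,G1,2), (10,G1,3), (11,G1,4), (14,G3,5), (15,G2,6.5), (15,G3,6.5), (17,G1,8.5), (17,G3,8.5), (25,G2,10), (26,G2,11)
Step 2: Sum ranks within each group.
R_1 = 17.5 (n_1 = 4)
R_2 = 27.5 (n_2 = 3)
R_3 = 21 (n_3 = 4)
Step 3: H = 12/(N(N+1)) * sum(R_i^2/n_i) - 3(N+1)
     = 12/(11*12) * (17.5^2/4 + 27.5^2/3 + 21^2/4) - 3*12
     = 0.090909 * 438.896 - 36
     = 3.899621.
Step 4: Ties present; correction factor C = 1 - 12/(11^3 - 11) = 0.990909. Corrected H = 3.899621 / 0.990909 = 3.935398.
Step 5: Under H0, H ~ chi^2(2); p-value = 0.139778.
Step 6: alpha = 0.05. fail to reject H0.

H = 3.9354, df = 2, p = 0.139778, fail to reject H0.


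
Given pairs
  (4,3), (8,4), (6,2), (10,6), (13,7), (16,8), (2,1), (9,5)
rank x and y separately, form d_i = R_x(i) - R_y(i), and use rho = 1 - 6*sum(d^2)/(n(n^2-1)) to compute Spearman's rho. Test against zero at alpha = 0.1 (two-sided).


Step 1: Rank x and y separately (midranks; no ties here).
rank(x): 4->2, 8->4, 6->3, 10->6, 13->7, 16->8, 2->1, 9->5
rank(y): 3->3, 4->4, 2->2, 6->6, 7->7, 8->8, 1->1, 5->5
Step 2: d_i = R_x(i) - R_y(i); compute d_i^2.
  (2-3)^2=1, (4-4)^2=0, (3-2)^2=1, (6-6)^2=0, (7-7)^2=0, (8-8)^2=0, (1-1)^2=0, (5-5)^2=0
sum(d^2) = 2.
Step 3: rho = 1 - 6*2 / (8*(8^2 - 1)) = 1 - 12/504 = 0.976190.
Step 4: Under H0, t = rho * sqrt((n-2)/(1-rho^2)) = 11.0235 ~ t(6).
Step 5: Two-sided p-value from the t-distribution with 6 df = 0.000033.
Step 6: alpha = 0.1. reject H0.

rho = 0.9762, p = 0.000033, reject H0 at alpha = 0.1.


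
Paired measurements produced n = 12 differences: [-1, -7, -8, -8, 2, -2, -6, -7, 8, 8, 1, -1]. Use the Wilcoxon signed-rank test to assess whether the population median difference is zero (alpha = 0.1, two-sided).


Step 1: Drop any zero differences (none here) and take |d_i|.
|d| = [1, 7, 8, 8, 2, 2, 6, 7, 8, 8, 1, 1]
Step 2: Midrank |d_i| (ties get averaged ranks).
ranks: |1|->2, |7|->7.5, |8|->10.5, |8|->10.5, |2|->4.5, |2|->4.5, |6|->6, |7|->7.5, |8|->10.5, |8|->10.5, |1|->2, |1|->2
Step 3: Attach original signs; sum ranks with positive sign and with negative sign.
W+ = 4.5 + 10.5 + 10.5 + 2 = 27.5
W- = 2 + 7.5 + 10.5 + 10.5 + 4.5 + 6 + 7.5 + 2 = 50.5
(Check: W+ + W- = 78 should equal n(n+1)/2 = 78.)
Step 4: Test statistic W = min(W+, W-) = 27.5.
Step 5: Ties in |d|, so use the tie-corrected normal approximation.
        E[W] = n(n+1)/4 = 12*13/4 = 39.
        Tie groups: |d|=1 (t=3), |d|=2 (t=2), |d|=7 (t=2), |d|=8 (t=4); sum(t^3 - t) = 96.
        Var[W] = n(n+1)(2n+1)/24 - sum(t^3-t)/48 = 3900/24 - 96/48 = 160.5.
        z = (W - E[W]) / sqrt(Var[W]) = (27.5 - 39) / 12.6689 = -0.9077.
        Two-sided p = 2*Phi(z) = 0.364017.
Step 6: alpha = 0.1. fail to reject H0.

W+ = 27.5, W- = 50.5, W = min = 27.5, p = 0.364017, fail to reject H0.


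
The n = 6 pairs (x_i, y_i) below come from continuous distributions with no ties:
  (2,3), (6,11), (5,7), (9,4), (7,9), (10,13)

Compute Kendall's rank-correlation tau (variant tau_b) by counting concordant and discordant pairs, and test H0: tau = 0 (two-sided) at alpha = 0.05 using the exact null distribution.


Step 1: Enumerate the 15 unordered pairs (i,j) with i<j and classify each by sign(x_j-x_i) * sign(y_j-y_i).
  (1,2):dx=+4,dy=+8->C; (1,3):dx=+3,dy=+4->C; (1,4):dx=+7,dy=+1->C; (1,5):dx=+5,dy=+6->C
  (1,6):dx=+8,dy=+10->C; (2,3):dx=-1,dy=-4->C; (2,4):dx=+3,dy=-7->D; (2,5):dx=+1,dy=-2->D
  (2,6):dx=+4,dy=+2->C; (3,4):dx=+4,dy=-3->D; (3,5):dx=+2,dy=+2->C; (3,6):dx=+5,dy=+6->C
  (4,5):dx=-2,dy=+5->D; (4,6):dx=+1,dy=+9->C; (5,6):dx=+3,dy=+4->C
Step 2: C = 11, D = 4, total pairs = 15.
Step 3: tau = (C - D)/(n(n-1)/2) = (11 - 4)/15 = 0.466667.
Step 4: Exact two-sided p-value (enumerate n! = 720 permutations of y under H0): p = 0.272222.
Step 5: alpha = 0.05. fail to reject H0.

tau_b = 0.4667 (C=11, D=4), p = 0.272222, fail to reject H0.


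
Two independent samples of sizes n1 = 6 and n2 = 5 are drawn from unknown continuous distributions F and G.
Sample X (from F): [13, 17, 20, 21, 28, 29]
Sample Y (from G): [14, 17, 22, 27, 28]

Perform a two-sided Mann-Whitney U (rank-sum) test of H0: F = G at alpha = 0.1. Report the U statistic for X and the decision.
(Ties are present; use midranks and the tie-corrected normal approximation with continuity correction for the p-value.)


Step 1: Combine and sort all 11 observations; assign midranks.
sorted (value, group): (13,X), (14,Y), (17,X), (17,Y), (20,X), (21,X), (22,Y), (27,Y), (28,X), (28,Y), (29,X)
ranks: 13->1, 14->2, 17->3.5, 17->3.5, 20->5, 21->6, 22->7, 27->8, 28->9.5, 28->9.5, 29->11
Step 2: Rank sum for X: R1 = 1 + 3.5 + 5 + 6 + 9.5 + 11 = 36.
Step 3: U_X = R1 - n1(n1+1)/2 = 36 - 6*7/2 = 36 - 21 = 15.
       U_Y = n1*n2 - U_X = 30 - 15 = 15.
Step 4: Ties are present, so use the tie-corrected normal approximation (with continuity correction) for the p-value.
Step 5: p-value = 1.000000; compare to alpha = 0.1. fail to reject H0.

U_X = 15, p = 1.000000, fail to reject H0 at alpha = 0.1.


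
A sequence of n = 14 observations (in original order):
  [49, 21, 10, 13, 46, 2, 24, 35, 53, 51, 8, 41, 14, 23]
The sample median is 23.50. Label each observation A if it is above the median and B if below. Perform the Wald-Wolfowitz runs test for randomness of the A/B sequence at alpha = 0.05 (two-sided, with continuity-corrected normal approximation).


Step 1: Compute median = 23.50; label A = above, B = below.
Labels in order: ABBBABAAAABABB  (n_A = 7, n_B = 7)
Step 2: Count runs R = 8.
Step 3: Under H0 (random ordering), E[R] = 2*n_A*n_B/(n_A+n_B) + 1 = 2*7*7/14 + 1 = 8.0000.
        Var[R] = 2*n_A*n_B*(2*n_A*n_B - n_A - n_B) / ((n_A+n_B)^2 * (n_A+n_B-1)) = 8232/2548 = 3.2308.
        SD[R] = 1.7974.
Step 4: R = E[R], so z = 0 with no continuity correction.
Step 5: Two-sided p-value via normal approximation = 2*(1 - Phi(|z|)) = 1.000000.
Step 6: alpha = 0.05. fail to reject H0.

R = 8, z = 0.0000, p = 1.000000, fail to reject H0.


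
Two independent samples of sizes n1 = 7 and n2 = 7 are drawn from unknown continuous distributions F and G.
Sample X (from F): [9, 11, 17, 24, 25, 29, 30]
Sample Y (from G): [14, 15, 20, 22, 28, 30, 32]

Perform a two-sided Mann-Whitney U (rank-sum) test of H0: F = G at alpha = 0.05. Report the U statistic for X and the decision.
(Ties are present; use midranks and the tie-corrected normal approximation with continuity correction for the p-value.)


Step 1: Combine and sort all 14 observations; assign midranks.
sorted (value, group): (9,X), (11,X), (14,Y), (15,Y), (17,X), (20,Y), (22,Y), (24,X), (25,X), (28,Y), (29,X), (30,X), (30,Y), (32,Y)
ranks: 9->1, 11->2, 14->3, 15->4, 17->5, 20->6, 22->7, 24->8, 25->9, 28->10, 29->11, 30->12.5, 30->12.5, 32->14
Step 2: Rank sum for X: R1 = 1 + 2 + 5 + 8 + 9 + 11 + 12.5 = 48.5.
Step 3: U_X = R1 - n1(n1+1)/2 = 48.5 - 7*8/2 = 48.5 - 28 = 20.5.
       U_Y = n1*n2 - U_X = 49 - 20.5 = 28.5.
Step 4: Ties are present, so use the tie-corrected normal approximation (with continuity correction) for the p-value.
Step 5: p-value = 0.654365; compare to alpha = 0.05. fail to reject H0.

U_X = 20.5, p = 0.654365, fail to reject H0 at alpha = 0.05.


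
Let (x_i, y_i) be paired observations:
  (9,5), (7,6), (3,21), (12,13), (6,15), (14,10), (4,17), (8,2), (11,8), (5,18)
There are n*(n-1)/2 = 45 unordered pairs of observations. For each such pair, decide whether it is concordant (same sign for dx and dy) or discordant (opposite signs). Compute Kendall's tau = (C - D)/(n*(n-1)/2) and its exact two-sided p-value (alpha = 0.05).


Step 1: Enumerate the 45 unordered pairs (i,j) with i<j and classify each by sign(x_j-x_i) * sign(y_j-y_i).
  (1,2):dx=-2,dy=+1->D; (1,3):dx=-6,dy=+16->D; (1,4):dx=+3,dy=+8->C; (1,5):dx=-3,dy=+10->D
  (1,6):dx=+5,dy=+5->C; (1,7):dx=-5,dy=+12->D; (1,8):dx=-1,dy=-3->C; (1,9):dx=+2,dy=+3->C
  (1,10):dx=-4,dy=+13->D; (2,3):dx=-4,dy=+15->D; (2,4):dx=+5,dy=+7->C; (2,5):dx=-1,dy=+9->D
  (2,6):dx=+7,dy=+4->C; (2,7):dx=-3,dy=+11->D; (2,8):dx=+1,dy=-4->D; (2,9):dx=+4,dy=+2->C
  (2,10):dx=-2,dy=+12->D; (3,4):dx=+9,dy=-8->D; (3,5):dx=+3,dy=-6->D; (3,6):dx=+11,dy=-11->D
  (3,7):dx=+1,dy=-4->D; (3,8):dx=+5,dy=-19->D; (3,9):dx=+8,dy=-13->D; (3,10):dx=+2,dy=-3->D
  (4,5):dx=-6,dy=+2->D; (4,6):dx=+2,dy=-3->D; (4,7):dx=-8,dy=+4->D; (4,8):dx=-4,dy=-11->C
  (4,9):dx=-1,dy=-5->C; (4,10):dx=-7,dy=+5->D; (5,6):dx=+8,dy=-5->D; (5,7):dx=-2,dy=+2->D
  (5,8):dx=+2,dy=-13->D; (5,9):dx=+5,dy=-7->D; (5,10):dx=-1,dy=+3->D; (6,7):dx=-10,dy=+7->D
  (6,8):dx=-6,dy=-8->C; (6,9):dx=-3,dy=-2->C; (6,10):dx=-9,dy=+8->D; (7,8):dx=+4,dy=-15->D
  (7,9):dx=+7,dy=-9->D; (7,10):dx=+1,dy=+1->C; (8,9):dx=+3,dy=+6->C; (8,10):dx=-3,dy=+16->D
  (9,10):dx=-6,dy=+10->D
Step 2: C = 13, D = 32, total pairs = 45.
Step 3: tau = (C - D)/(n(n-1)/2) = (13 - 32)/45 = -0.422222.
Step 4: Exact two-sided p-value (enumerate n! = 3628800 permutations of y under H0): p = 0.108313.
Step 5: alpha = 0.05. fail to reject H0.

tau_b = -0.4222 (C=13, D=32), p = 0.108313, fail to reject H0.


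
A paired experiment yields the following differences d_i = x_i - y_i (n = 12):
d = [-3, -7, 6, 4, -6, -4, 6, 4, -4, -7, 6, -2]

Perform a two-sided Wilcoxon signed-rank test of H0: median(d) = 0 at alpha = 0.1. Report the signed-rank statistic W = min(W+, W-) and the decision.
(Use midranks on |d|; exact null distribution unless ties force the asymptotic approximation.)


Step 1: Drop any zero differences (none here) and take |d_i|.
|d| = [3, 7, 6, 4, 6, 4, 6, 4, 4, 7, 6, 2]
Step 2: Midrank |d_i| (ties get averaged ranks).
ranks: |3|->2, |7|->11.5, |6|->8.5, |4|->4.5, |6|->8.5, |4|->4.5, |6|->8.5, |4|->4.5, |4|->4.5, |7|->11.5, |6|->8.5, |2|->1
Step 3: Attach original signs; sum ranks with positive sign and with negative sign.
W+ = 8.5 + 4.5 + 8.5 + 4.5 + 8.5 = 34.5
W- = 2 + 11.5 + 8.5 + 4.5 + 4.5 + 11.5 + 1 = 43.5
(Check: W+ + W- = 78 should equal n(n+1)/2 = 78.)
Step 4: Test statistic W = min(W+, W-) = 34.5.
Step 5: Ties in |d|, so use the tie-corrected normal approximation.
        E[W] = n(n+1)/4 = 12*13/4 = 39.
        Tie groups: |d|=4 (t=4), |d|=6 (t=4), |d|=7 (t=2); sum(t^3 - t) = 126.
        Var[W] = n(n+1)(2n+1)/24 - sum(t^3-t)/48 = 3900/24 - 126/48 = 159.875.
        z = (W - E[W]) / sqrt(Var[W]) = (34.5 - 39) / 12.6442 = -0.3559.
        Two-sided p = 2*Phi(z) = 0.721919.
Step 6: alpha = 0.1. fail to reject H0.

W+ = 34.5, W- = 43.5, W = min = 34.5, p = 0.721919, fail to reject H0.


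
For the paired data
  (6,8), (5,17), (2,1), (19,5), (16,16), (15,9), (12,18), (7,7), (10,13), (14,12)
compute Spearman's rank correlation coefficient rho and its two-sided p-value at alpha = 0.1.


Step 1: Rank x and y separately (midranks; no ties here).
rank(x): 6->3, 5->2, 2->1, 19->10, 16->9, 15->8, 12->6, 7->4, 10->5, 14->7
rank(y): 8->4, 17->9, 1->1, 5->2, 16->8, 9->5, 18->10, 7->3, 13->7, 12->6
Step 2: d_i = R_x(i) - R_y(i); compute d_i^2.
  (3-4)^2=1, (2-9)^2=49, (1-1)^2=0, (10-2)^2=64, (9-8)^2=1, (8-5)^2=9, (6-10)^2=16, (4-3)^2=1, (5-7)^2=4, (7-6)^2=1
sum(d^2) = 146.
Step 3: rho = 1 - 6*146 / (10*(10^2 - 1)) = 1 - 876/990 = 0.115152.
Step 4: Under H0, t = rho * sqrt((n-2)/(1-rho^2)) = 0.3279 ~ t(8).
Step 5: Two-sided p-value from the t-distribution with 8 df = 0.751420.
Step 6: alpha = 0.1. fail to reject H0.

rho = 0.1152, p = 0.751420, fail to reject H0 at alpha = 0.1.


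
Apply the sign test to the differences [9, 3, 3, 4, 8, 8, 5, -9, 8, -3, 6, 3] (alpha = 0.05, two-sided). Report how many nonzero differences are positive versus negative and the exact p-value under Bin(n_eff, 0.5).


Step 1: Discard zero differences. Original n = 12; n_eff = number of nonzero differences = 12.
Nonzero differences (with sign): +9, +3, +3, +4, +8, +8, +5, -9, +8, -3, +6, +3
Step 2: Count signs: positive = 10, negative = 2.
Step 3: Under H0: P(positive) = 0.5, so the number of positives S ~ Bin(12, 0.5).
Step 4: Two-sided exact p-value = sum of Bin(12,0.5) probabilities at or below the observed probability = 0.038574.
Step 5: alpha = 0.05. reject H0.

n_eff = 12, pos = 10, neg = 2, p = 0.038574, reject H0.


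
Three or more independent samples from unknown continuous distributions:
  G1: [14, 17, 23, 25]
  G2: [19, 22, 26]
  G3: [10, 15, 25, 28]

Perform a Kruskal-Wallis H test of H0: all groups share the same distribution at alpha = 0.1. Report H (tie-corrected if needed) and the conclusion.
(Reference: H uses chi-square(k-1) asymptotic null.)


Step 1: Combine all N = 11 observations and assign midranks.
sorted (value, group, rank): (10,G3,1), (14,G1,2), (15,G3,3), (17,G1,4), (19,G2,5), (22,G2,6), (23,G1,7), (25,G1,8.5), (25,G3,8.5), (26,G2,10), (28,G3,11)
Step 2: Sum ranks within each group.
R_1 = 21.5 (n_1 = 4)
R_2 = 21 (n_2 = 3)
R_3 = 23.5 (n_3 = 4)
Step 3: H = 12/(N(N+1)) * sum(R_i^2/n_i) - 3(N+1)
     = 12/(11*12) * (21.5^2/4 + 21^2/3 + 23.5^2/4) - 3*12
     = 0.090909 * 400.625 - 36
     = 0.420455.
Step 4: Ties present; correction factor C = 1 - 6/(11^3 - 11) = 0.995455. Corrected H = 0.420455 / 0.995455 = 0.422374.
Step 5: Under H0, H ~ chi^2(2); p-value = 0.809622.
Step 6: alpha = 0.1. fail to reject H0.

H = 0.4224, df = 2, p = 0.809622, fail to reject H0.


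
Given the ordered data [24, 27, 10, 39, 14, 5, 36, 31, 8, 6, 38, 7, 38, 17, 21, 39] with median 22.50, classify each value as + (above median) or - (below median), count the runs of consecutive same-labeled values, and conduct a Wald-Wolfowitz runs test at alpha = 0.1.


Step 1: Compute median = 22.50; label A = above, B = below.
Labels in order: AABABBAABBABABBA  (n_A = 8, n_B = 8)
Step 2: Count runs R = 11.
Step 3: Under H0 (random ordering), E[R] = 2*n_A*n_B/(n_A+n_B) + 1 = 2*8*8/16 + 1 = 9.0000.
        Var[R] = 2*n_A*n_B*(2*n_A*n_B - n_A - n_B) / ((n_A+n_B)^2 * (n_A+n_B-1)) = 14336/3840 = 3.7333.
        SD[R] = 1.9322.
Step 4: Continuity-corrected z = (R - 0.5 - E[R]) / SD[R] = (11 - 0.5 - 9.0000) / 1.9322 = 0.7763.
Step 5: Two-sided p-value via normal approximation = 2*(1 - Phi(|z|)) = 0.437558.
Step 6: alpha = 0.1. fail to reject H0.

R = 11, z = 0.7763, p = 0.437558, fail to reject H0.


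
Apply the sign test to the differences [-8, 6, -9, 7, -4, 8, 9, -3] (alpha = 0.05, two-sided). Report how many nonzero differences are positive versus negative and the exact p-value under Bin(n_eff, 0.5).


Step 1: Discard zero differences. Original n = 8; n_eff = number of nonzero differences = 8.
Nonzero differences (with sign): -8, +6, -9, +7, -4, +8, +9, -3
Step 2: Count signs: positive = 4, negative = 4.
Step 3: Under H0: P(positive) = 0.5, so the number of positives S ~ Bin(8, 0.5).
Step 4: Two-sided exact p-value = sum of Bin(8,0.5) probabilities at or below the observed probability = 1.000000.
Step 5: alpha = 0.05. fail to reject H0.

n_eff = 8, pos = 4, neg = 4, p = 1.000000, fail to reject H0.
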